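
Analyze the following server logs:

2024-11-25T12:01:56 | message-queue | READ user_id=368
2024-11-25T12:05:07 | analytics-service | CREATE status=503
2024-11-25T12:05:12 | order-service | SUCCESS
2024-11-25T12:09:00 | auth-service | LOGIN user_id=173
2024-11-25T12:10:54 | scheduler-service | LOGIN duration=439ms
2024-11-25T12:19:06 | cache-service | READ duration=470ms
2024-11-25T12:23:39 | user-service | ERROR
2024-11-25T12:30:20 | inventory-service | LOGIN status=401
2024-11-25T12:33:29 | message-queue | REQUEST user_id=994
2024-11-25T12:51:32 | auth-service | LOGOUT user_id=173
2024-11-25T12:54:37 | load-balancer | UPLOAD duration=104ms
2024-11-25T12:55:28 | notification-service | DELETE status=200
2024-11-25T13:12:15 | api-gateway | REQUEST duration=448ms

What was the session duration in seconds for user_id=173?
2552

To calculate session duration:

1. Find LOGIN event for user_id=173: 2024-11-25T12:09:00
2. Find LOGOUT event for user_id=173: 2024-11-25T12:51:32
3. Session duration: 2024-11-25T12:51:32 - 2024-11-25T12:09:00 = 2552 seconds (42 minutes)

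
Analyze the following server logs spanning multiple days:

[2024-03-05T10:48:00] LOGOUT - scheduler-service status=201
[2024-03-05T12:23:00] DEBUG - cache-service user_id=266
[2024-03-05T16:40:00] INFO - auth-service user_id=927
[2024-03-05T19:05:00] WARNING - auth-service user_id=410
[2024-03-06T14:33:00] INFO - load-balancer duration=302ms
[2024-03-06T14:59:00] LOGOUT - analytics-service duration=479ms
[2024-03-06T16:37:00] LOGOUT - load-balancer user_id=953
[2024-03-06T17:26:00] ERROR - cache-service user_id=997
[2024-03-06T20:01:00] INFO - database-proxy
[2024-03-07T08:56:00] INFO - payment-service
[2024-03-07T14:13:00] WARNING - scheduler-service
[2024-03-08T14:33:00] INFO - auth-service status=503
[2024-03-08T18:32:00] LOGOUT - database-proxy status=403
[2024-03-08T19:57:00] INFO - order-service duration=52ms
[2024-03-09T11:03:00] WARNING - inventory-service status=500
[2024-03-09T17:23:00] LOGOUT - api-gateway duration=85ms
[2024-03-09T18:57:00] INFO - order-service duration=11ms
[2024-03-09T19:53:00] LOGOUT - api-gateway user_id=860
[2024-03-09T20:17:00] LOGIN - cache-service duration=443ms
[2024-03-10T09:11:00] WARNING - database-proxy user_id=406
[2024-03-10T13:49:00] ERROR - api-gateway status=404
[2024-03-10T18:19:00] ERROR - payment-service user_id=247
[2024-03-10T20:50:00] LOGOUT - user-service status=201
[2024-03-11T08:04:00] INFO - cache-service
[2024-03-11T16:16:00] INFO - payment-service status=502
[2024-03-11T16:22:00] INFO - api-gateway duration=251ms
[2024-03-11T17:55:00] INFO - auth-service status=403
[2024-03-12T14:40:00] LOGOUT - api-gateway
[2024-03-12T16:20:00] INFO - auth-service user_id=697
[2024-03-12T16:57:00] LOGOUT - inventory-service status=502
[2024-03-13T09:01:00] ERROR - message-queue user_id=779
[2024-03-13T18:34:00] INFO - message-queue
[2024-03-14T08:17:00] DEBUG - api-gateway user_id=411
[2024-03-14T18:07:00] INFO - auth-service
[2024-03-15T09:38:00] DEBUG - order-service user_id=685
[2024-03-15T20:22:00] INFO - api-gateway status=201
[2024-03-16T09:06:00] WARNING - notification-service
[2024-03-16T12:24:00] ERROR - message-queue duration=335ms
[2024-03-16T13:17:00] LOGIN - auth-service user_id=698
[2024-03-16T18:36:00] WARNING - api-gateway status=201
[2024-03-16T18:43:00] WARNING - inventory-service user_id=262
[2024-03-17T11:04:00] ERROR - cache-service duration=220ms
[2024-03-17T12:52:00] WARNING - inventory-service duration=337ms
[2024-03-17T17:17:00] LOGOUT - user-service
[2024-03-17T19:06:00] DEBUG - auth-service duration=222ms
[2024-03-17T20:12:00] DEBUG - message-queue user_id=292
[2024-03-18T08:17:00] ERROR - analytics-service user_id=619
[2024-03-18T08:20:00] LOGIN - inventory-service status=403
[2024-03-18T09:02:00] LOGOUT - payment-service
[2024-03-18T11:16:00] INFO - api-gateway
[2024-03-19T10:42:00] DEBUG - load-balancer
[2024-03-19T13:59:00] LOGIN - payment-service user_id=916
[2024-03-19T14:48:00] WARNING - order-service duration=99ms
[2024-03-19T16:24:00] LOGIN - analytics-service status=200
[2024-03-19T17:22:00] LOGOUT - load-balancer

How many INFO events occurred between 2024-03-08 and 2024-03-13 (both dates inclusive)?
9

To filter by date range:

1. Date range: 2024-03-08 through 2024-03-13, both dates inclusive
2. Filter for INFO events whose date falls in this range
3. Count matching events: 9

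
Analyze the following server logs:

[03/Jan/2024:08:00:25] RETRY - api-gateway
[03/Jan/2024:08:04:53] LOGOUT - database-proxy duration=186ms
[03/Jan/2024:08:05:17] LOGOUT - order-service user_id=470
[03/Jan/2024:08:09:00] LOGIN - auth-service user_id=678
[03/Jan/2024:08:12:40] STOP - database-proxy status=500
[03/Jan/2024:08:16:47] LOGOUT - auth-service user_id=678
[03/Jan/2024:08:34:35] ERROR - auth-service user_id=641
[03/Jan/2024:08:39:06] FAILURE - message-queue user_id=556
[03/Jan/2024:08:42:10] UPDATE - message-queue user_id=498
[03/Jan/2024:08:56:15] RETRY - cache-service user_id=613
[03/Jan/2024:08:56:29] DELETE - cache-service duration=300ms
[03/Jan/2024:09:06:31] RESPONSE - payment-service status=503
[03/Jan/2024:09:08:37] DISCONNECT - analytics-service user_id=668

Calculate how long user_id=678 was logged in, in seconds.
467

To calculate session duration:

1. Find LOGIN event for user_id=678: 03/Jan/2024:08:09:00
2. Find LOGOUT event for user_id=678: 03/Jan/2024:08:16:47
3. Session duration: 03/Jan/2024:08:16:47 - 03/Jan/2024:08:09:00 = 467 seconds (7 minutes)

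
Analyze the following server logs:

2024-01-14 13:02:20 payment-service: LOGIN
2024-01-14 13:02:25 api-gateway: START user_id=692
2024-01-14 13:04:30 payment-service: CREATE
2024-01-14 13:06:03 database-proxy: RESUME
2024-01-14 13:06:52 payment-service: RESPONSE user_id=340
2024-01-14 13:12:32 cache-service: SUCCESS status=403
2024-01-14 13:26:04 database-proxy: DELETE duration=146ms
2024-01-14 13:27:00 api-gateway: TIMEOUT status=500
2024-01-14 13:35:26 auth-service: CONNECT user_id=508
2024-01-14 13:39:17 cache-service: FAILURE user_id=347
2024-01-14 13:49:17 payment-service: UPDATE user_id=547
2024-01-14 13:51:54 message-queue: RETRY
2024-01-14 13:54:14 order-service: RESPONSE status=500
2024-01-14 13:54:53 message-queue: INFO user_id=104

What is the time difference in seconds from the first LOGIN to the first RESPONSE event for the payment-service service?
272

To find the time between events:

1. Locate the first LOGIN event for payment-service: 2024-01-14 13:02:20
2. Locate the first RESPONSE event for payment-service: 2024-01-14 13:06:52
3. Calculate the difference: 2024-01-14 13:06:52 - 2024-01-14 13:02:20 = 272 seconds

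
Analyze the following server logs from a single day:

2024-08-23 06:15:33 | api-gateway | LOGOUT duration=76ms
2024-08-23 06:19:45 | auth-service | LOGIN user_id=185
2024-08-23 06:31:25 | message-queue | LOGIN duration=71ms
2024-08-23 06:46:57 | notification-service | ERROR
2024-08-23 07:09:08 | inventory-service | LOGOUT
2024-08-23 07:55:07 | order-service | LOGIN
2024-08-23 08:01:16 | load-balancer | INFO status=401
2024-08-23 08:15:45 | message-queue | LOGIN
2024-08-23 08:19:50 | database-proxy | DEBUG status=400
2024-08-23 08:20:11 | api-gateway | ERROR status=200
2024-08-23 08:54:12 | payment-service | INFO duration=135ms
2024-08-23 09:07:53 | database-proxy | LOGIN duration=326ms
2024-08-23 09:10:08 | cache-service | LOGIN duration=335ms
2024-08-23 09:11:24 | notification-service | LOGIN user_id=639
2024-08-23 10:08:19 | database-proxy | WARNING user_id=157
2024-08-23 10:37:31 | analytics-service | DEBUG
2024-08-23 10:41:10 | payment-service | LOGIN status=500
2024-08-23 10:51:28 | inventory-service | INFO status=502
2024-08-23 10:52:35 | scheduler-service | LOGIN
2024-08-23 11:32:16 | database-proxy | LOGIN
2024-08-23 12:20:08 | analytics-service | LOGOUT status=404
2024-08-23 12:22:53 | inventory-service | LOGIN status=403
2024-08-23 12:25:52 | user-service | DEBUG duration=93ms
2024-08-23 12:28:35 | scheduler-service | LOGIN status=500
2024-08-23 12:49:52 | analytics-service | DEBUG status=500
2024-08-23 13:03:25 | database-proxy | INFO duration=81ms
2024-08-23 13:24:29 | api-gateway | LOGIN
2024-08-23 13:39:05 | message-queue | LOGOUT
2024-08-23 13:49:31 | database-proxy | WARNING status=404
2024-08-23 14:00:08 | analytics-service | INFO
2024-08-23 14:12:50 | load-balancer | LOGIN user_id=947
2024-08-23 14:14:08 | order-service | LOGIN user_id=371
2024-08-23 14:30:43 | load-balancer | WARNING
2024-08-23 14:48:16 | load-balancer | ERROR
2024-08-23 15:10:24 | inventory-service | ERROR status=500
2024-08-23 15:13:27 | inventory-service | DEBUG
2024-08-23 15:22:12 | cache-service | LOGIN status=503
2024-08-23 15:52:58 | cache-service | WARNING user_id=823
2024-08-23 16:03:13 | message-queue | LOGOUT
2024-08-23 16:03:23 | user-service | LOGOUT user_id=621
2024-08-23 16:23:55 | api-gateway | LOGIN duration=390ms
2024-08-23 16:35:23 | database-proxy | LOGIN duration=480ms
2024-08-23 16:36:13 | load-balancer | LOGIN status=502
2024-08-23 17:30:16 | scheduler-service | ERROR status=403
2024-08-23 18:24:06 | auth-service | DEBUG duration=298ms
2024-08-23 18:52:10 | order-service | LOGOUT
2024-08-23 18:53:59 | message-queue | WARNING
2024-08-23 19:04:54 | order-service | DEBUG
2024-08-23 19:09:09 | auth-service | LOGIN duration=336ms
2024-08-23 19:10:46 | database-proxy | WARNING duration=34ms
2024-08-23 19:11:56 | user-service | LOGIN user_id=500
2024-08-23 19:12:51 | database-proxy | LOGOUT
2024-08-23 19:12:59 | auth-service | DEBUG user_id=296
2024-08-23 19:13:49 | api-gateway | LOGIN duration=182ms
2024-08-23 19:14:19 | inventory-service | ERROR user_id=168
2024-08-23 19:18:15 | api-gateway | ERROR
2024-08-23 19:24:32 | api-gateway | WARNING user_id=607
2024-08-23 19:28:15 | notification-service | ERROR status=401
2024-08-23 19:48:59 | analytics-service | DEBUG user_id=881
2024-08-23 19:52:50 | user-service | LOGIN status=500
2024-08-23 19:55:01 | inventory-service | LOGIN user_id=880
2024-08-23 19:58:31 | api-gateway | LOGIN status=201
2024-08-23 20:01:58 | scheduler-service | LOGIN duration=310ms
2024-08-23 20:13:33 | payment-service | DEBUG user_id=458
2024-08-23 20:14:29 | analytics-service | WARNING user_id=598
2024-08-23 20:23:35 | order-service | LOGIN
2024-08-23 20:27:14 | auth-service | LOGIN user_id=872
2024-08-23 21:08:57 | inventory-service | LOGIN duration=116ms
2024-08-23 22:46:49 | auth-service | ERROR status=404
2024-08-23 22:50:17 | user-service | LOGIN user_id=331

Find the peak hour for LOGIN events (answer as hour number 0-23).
19

To find the peak hour:

1. Group all LOGIN events by hour
2. Count events in each hour
3. Find hour with maximum count
4. Peak hour: 19 (with 6 events)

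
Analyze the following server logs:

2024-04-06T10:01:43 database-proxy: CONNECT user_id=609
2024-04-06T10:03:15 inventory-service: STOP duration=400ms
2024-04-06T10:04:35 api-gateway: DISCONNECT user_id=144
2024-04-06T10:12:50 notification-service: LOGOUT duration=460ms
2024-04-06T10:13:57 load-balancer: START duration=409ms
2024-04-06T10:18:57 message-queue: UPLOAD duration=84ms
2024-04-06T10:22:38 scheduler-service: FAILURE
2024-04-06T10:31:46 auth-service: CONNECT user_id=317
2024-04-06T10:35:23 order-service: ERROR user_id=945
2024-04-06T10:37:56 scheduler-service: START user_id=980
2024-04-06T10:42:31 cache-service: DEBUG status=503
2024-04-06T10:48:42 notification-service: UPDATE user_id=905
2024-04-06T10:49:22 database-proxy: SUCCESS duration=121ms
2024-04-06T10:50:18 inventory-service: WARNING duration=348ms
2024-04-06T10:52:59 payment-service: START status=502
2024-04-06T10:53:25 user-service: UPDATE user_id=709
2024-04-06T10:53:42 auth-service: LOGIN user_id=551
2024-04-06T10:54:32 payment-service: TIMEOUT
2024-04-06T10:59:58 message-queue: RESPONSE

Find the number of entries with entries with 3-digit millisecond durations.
5

To find matching entries:

1. Pattern to match: entries with 3-digit millisecond durations
2. Scan each log entry for the pattern
3. Count matches: 5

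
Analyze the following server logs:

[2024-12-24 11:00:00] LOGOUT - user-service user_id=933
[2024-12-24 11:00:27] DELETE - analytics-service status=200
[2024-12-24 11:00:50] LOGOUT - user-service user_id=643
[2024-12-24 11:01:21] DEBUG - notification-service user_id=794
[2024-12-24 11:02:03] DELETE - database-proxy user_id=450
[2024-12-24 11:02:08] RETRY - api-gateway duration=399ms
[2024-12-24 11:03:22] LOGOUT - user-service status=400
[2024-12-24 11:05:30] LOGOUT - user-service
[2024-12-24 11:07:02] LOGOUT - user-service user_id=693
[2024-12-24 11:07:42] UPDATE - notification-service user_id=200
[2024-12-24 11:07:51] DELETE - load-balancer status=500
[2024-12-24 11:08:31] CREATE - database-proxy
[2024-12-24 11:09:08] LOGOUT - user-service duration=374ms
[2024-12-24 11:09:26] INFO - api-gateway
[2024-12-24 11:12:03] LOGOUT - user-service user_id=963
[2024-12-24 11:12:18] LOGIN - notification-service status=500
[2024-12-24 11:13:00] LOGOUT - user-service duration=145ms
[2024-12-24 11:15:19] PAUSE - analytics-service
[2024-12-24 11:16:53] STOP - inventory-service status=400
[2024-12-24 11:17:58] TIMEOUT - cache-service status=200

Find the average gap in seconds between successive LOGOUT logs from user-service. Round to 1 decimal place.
111.4

To calculate average interval:

1. Find all LOGOUT events for user-service in order
2. Calculate time gaps between consecutive events
3. Compute mean of gaps: 780 / 7 = 111.4 seconds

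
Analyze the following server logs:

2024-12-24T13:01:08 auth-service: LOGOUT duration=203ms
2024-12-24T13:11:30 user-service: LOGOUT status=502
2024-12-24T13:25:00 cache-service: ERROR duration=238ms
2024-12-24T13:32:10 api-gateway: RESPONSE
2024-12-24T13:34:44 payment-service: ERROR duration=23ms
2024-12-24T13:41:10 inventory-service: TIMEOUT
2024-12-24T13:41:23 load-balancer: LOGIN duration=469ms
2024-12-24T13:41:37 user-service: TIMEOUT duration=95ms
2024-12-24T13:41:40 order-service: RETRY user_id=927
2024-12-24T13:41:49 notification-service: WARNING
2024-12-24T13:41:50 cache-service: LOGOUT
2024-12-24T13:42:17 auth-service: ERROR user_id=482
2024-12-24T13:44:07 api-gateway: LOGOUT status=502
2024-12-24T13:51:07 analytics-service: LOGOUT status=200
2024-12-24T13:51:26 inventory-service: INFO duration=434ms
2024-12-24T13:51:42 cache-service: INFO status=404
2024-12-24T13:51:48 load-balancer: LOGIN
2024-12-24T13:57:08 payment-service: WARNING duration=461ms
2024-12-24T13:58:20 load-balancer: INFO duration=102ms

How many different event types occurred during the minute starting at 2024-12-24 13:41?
5

To count unique event types:

1. Filter events in the minute starting at 2024-12-24 13:41
2. Extract event types from matching entries
3. Count unique types: 5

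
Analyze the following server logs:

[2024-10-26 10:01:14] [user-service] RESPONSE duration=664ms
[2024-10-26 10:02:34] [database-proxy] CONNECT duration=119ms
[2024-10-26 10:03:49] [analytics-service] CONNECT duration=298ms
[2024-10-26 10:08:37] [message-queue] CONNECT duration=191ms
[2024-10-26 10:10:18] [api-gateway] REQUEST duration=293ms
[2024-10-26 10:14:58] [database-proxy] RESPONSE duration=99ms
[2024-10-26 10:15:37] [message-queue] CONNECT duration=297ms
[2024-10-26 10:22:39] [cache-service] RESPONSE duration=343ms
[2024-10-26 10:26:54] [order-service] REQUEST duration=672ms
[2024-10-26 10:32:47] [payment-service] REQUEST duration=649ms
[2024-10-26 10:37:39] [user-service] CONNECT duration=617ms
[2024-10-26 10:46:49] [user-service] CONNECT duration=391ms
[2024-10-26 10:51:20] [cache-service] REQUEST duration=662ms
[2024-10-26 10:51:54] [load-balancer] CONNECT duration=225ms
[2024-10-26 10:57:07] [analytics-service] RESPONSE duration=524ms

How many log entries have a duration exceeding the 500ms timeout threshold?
6

To count timeouts:

1. Threshold: 500ms
2. Extract duration from each log entry
3. Count entries where duration > 500
4. Timeout count: 6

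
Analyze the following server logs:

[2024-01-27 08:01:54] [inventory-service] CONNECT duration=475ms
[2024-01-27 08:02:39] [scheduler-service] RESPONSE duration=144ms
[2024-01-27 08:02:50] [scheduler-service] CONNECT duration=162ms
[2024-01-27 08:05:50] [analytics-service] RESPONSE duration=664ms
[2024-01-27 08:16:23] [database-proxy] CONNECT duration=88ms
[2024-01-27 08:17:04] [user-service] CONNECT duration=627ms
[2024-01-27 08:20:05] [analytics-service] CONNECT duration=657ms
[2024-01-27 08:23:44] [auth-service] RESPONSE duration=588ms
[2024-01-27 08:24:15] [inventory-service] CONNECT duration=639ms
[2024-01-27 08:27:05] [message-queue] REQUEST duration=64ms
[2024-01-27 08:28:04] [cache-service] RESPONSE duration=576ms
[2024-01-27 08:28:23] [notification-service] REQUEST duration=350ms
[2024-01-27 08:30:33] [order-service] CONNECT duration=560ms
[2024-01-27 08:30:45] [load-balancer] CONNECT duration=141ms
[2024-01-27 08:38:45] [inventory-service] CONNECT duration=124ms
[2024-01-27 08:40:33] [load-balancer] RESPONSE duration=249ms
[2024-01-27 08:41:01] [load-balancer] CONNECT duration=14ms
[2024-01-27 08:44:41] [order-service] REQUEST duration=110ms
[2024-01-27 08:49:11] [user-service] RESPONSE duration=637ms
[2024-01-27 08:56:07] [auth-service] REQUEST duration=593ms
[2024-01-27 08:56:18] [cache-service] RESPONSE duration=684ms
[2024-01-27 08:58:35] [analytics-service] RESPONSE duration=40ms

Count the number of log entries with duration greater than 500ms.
10

To count timeouts:

1. Threshold: 500ms
2. Extract duration from each log entry
3. Count entries where duration > 500
4. Timeout count: 10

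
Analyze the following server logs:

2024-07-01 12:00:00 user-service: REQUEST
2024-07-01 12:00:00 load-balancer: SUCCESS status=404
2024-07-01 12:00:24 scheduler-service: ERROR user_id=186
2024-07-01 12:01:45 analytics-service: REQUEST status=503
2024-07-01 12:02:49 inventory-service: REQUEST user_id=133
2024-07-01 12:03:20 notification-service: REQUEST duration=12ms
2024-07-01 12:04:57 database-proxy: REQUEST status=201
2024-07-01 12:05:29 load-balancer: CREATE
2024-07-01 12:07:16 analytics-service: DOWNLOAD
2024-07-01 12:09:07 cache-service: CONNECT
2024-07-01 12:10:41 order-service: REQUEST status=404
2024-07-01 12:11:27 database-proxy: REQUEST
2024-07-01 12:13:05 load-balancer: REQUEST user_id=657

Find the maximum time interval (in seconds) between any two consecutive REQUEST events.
344

To find the longest gap:

1. Extract all REQUEST events in chronological order
2. Calculate time differences between consecutive events
3. Find the maximum difference
4. Longest gap: 344 seconds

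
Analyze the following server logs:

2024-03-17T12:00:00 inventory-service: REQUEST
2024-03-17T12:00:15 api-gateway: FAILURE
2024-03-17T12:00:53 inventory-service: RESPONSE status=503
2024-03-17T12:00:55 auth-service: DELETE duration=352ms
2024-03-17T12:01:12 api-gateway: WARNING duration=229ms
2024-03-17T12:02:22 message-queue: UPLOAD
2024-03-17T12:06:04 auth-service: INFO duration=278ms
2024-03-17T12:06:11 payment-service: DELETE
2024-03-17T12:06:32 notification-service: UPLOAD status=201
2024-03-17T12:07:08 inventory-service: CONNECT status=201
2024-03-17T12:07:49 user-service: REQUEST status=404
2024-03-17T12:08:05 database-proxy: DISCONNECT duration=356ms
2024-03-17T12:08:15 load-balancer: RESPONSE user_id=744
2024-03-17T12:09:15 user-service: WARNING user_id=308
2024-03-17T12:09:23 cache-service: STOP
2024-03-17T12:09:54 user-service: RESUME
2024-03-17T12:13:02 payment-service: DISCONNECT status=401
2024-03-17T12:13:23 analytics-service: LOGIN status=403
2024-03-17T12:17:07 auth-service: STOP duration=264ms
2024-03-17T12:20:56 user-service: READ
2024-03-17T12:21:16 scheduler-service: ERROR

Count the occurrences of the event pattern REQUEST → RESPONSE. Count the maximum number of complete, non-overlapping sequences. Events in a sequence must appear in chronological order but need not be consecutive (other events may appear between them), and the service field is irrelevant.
2

To count sequences:

1. Look for pattern: REQUEST → RESPONSE
2. Greedily scan the log in chronological order, matching each sequence element in turn (ignoring service)
3. Each time the full pattern completes, increment the count and restart matching from the next event
4. Complete non-overlapping sequences found: 2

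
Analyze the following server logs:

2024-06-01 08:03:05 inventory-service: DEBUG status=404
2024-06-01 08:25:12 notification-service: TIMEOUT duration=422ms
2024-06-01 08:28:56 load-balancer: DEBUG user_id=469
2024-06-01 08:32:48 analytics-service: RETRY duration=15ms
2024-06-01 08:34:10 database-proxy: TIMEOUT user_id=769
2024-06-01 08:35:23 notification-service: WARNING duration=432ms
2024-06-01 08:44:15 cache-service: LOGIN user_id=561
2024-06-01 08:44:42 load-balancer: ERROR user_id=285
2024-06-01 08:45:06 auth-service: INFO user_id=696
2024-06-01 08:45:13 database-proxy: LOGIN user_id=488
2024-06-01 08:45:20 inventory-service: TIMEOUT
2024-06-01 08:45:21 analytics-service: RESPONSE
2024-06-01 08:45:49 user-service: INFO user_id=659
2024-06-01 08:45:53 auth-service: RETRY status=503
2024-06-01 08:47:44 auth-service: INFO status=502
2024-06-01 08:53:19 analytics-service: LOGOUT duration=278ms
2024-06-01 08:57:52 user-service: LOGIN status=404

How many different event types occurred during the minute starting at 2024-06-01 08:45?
5

To count unique event types:

1. Filter events in the minute starting at 2024-06-01 08:45
2. Extract event types from matching entries
3. Count unique types: 5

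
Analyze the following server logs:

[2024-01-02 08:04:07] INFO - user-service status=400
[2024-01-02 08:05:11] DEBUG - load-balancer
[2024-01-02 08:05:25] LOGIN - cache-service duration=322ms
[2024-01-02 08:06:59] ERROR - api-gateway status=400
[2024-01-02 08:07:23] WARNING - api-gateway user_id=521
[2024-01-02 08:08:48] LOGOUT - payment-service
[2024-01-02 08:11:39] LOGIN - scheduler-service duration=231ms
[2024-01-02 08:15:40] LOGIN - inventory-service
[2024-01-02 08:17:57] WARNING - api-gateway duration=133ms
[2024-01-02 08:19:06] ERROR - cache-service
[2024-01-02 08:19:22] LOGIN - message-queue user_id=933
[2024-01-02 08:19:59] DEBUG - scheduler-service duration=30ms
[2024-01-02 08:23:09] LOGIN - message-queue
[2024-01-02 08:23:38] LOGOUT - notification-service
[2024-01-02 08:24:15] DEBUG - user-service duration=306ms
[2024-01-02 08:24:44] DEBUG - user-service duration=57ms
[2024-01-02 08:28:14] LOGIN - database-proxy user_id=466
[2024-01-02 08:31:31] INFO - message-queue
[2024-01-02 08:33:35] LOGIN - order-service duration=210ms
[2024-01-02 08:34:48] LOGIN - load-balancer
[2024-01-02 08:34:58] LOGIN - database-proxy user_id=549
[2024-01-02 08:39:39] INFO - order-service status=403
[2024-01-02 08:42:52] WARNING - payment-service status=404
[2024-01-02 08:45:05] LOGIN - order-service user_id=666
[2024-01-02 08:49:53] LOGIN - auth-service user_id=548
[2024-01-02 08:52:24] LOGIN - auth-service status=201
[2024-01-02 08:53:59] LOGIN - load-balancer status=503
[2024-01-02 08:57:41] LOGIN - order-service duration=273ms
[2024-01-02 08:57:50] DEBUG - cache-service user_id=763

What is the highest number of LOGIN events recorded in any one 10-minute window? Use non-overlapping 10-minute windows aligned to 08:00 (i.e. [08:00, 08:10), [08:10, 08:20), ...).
3

To find the burst window:

1. Divide the log period into non-overlapping 10-minute windows starting at 08:00
2. Count LOGIN events in each window
3. Find the window with maximum count
4. Maximum events in a window: 3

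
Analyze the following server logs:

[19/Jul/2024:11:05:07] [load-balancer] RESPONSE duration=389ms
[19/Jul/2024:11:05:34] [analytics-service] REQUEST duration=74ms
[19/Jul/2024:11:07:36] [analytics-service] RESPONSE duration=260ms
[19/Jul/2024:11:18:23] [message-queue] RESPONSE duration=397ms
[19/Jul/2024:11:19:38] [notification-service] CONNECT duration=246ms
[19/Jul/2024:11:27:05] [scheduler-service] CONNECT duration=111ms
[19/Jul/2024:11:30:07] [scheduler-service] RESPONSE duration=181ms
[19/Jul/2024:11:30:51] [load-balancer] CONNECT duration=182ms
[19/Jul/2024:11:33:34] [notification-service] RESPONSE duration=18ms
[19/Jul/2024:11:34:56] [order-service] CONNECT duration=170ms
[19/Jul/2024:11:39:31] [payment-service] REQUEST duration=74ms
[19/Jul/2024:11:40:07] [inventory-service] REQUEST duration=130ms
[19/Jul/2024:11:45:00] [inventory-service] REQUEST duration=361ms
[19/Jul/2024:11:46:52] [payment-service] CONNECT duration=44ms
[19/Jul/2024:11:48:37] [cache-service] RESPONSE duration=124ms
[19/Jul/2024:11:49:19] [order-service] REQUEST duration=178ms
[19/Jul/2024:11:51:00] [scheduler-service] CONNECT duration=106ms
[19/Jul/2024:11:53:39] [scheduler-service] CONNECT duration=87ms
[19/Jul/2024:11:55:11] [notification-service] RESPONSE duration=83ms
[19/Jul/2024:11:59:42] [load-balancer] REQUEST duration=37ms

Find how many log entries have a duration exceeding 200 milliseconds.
5

To count timeouts:

1. Threshold: 200ms
2. Extract duration from each log entry
3. Count entries where duration > 200
4. Timeout count: 5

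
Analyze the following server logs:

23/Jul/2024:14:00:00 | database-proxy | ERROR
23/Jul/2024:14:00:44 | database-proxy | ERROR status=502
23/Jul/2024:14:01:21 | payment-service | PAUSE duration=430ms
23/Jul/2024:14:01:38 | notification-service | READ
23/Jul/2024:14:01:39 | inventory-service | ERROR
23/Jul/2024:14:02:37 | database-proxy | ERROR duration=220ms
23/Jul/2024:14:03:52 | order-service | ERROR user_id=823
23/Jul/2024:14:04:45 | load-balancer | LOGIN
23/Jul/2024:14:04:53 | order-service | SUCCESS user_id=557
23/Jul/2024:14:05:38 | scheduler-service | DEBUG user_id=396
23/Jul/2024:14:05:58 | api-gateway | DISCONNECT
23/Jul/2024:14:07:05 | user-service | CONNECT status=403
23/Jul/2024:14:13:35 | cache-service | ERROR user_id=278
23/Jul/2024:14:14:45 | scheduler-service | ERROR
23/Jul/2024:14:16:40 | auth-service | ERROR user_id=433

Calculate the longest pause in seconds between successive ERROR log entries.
583

To find the longest gap:

1. Extract all ERROR events in chronological order
2. Calculate time differences between consecutive events
3. Find the maximum difference
4. Longest gap: 583 seconds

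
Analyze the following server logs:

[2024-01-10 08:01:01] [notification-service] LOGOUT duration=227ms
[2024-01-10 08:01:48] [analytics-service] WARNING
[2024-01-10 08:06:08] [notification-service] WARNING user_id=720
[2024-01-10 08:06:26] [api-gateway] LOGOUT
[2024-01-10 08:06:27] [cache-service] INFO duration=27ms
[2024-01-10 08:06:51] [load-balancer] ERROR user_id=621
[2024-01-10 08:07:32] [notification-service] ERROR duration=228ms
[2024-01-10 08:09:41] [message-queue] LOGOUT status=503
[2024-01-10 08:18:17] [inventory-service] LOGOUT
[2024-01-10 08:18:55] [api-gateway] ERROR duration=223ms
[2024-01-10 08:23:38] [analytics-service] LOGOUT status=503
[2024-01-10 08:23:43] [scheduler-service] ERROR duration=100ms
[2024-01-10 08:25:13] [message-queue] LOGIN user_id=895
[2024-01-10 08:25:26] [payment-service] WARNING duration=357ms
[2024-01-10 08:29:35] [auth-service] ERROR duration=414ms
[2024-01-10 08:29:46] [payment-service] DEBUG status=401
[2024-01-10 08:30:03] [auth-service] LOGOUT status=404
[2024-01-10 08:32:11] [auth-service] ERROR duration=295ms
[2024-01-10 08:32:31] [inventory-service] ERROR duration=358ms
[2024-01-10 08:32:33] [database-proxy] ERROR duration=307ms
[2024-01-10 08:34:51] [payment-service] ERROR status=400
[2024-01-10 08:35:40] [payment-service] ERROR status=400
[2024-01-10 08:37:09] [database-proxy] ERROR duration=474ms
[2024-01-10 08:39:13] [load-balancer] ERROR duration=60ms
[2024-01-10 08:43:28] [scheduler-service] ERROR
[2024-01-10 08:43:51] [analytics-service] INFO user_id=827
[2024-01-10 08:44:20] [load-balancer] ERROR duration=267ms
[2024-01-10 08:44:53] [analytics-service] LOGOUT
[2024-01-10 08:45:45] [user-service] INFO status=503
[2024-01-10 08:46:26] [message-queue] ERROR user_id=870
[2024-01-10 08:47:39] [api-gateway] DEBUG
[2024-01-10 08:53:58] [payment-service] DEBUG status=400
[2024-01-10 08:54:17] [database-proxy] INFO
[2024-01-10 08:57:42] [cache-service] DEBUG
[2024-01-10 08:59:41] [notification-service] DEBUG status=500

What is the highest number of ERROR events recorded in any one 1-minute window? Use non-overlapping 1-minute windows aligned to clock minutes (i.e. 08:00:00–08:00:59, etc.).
3

To find the burst window:

1. Divide the log period into non-overlapping 1-minute windows starting at 08:00
2. Count ERROR events in each window
3. Find the window with maximum count
4. Maximum events in a window: 3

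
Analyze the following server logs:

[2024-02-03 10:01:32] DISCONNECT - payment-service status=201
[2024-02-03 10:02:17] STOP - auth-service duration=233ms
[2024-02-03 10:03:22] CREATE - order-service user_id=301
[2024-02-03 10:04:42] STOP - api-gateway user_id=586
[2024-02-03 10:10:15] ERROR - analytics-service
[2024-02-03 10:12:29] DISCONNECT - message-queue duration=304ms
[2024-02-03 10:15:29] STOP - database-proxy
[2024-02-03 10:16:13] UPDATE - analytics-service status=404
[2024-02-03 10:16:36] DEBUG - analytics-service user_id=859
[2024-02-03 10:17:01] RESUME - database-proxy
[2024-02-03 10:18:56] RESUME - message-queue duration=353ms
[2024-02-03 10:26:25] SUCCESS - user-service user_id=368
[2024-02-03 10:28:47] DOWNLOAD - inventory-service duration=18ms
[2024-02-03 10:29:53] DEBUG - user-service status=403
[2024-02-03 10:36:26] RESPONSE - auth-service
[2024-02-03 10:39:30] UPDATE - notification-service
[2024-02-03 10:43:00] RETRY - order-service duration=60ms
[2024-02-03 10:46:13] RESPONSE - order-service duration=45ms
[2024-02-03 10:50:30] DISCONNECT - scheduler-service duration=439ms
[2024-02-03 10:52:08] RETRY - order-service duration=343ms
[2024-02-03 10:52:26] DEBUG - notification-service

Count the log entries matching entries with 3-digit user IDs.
4

To find matching entries:

1. Pattern to match: entries with 3-digit user IDs
2. Scan each log entry for the pattern
3. Count matches: 4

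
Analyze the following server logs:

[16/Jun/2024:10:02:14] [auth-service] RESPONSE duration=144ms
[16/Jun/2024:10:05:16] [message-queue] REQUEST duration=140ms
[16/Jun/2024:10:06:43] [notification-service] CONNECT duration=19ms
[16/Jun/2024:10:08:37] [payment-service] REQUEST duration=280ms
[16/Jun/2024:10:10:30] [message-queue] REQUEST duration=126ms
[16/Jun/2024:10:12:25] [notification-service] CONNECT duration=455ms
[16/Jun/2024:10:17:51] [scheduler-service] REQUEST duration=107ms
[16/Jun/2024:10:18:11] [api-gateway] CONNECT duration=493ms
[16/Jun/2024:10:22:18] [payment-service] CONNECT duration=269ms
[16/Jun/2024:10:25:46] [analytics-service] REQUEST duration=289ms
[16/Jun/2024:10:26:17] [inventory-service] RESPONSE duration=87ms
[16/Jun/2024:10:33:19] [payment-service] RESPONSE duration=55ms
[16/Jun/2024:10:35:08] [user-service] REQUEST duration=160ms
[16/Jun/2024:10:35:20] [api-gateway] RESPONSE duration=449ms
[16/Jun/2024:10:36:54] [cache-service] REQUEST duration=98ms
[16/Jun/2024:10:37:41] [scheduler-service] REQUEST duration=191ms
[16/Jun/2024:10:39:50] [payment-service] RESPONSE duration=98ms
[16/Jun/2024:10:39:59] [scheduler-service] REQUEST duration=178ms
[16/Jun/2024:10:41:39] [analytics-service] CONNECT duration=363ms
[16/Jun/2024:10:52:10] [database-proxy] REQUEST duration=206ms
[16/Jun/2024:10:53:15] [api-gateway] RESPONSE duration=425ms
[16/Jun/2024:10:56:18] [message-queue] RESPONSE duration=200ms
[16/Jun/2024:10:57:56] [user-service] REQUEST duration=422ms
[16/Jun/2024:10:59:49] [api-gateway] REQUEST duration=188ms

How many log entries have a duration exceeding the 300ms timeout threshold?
6

To count timeouts:

1. Threshold: 300ms
2. Extract duration from each log entry
3. Count entries where duration > 300
4. Timeout count: 6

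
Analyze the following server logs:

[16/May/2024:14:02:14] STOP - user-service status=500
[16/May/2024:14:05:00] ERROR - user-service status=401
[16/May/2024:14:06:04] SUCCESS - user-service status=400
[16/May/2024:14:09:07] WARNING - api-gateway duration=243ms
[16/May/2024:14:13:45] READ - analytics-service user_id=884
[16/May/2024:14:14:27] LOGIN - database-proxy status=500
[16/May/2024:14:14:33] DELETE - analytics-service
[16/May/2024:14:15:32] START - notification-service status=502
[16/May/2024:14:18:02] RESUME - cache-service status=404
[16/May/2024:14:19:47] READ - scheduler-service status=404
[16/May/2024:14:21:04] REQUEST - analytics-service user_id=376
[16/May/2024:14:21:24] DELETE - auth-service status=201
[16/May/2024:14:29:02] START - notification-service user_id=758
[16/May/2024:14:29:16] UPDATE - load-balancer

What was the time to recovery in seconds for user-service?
64

To calculate recovery time:

1. Find ERROR event for user-service: 16/May/2024:14:05:00
2. Find next SUCCESS event for user-service: 16/May/2024:14:06:04
3. Recovery time: 16/May/2024:14:06:04 - 16/May/2024:14:05:00 = 64 seconds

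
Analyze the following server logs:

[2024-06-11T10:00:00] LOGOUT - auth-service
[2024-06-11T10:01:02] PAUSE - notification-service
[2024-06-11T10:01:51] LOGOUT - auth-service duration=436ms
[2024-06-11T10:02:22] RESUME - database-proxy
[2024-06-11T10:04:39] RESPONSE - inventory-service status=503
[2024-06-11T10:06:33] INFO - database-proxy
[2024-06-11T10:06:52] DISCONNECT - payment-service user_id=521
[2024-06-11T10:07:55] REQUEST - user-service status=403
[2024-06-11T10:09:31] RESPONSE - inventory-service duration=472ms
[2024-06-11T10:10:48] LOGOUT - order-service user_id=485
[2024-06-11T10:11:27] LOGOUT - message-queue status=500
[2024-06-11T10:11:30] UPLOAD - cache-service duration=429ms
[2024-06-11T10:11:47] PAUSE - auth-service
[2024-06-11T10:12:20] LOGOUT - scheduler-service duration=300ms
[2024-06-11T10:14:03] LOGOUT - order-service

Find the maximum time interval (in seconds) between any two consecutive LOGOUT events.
537

To find the longest gap:

1. Extract all LOGOUT events in chronological order
2. Calculate time differences between consecutive events
3. Find the maximum difference
4. Longest gap: 537 seconds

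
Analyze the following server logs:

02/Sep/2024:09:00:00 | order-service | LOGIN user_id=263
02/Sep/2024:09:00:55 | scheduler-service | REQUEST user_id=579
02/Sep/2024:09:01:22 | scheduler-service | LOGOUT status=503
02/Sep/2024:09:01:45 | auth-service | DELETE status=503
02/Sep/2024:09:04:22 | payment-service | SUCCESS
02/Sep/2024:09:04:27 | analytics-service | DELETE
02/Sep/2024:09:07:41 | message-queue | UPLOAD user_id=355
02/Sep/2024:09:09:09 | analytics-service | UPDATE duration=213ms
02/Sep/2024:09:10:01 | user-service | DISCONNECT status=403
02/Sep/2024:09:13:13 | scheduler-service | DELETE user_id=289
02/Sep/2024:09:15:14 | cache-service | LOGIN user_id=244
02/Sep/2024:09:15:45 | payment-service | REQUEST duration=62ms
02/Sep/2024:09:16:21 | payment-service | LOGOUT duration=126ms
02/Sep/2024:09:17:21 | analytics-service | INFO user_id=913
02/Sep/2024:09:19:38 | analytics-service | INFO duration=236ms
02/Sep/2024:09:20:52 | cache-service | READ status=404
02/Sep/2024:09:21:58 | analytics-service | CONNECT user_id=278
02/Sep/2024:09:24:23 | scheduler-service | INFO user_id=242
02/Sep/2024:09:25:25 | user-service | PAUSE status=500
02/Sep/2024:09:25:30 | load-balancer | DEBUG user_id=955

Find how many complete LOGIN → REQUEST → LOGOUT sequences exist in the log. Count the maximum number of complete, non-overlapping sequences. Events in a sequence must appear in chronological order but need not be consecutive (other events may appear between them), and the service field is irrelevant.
2

To count sequences:

1. Look for pattern: LOGIN → REQUEST → LOGOUT
2. Greedily scan the log in chronological order, matching each sequence element in turn (ignoring service)
3. Each time the full pattern completes, increment the count and restart matching from the next event
4. Complete non-overlapping sequences found: 2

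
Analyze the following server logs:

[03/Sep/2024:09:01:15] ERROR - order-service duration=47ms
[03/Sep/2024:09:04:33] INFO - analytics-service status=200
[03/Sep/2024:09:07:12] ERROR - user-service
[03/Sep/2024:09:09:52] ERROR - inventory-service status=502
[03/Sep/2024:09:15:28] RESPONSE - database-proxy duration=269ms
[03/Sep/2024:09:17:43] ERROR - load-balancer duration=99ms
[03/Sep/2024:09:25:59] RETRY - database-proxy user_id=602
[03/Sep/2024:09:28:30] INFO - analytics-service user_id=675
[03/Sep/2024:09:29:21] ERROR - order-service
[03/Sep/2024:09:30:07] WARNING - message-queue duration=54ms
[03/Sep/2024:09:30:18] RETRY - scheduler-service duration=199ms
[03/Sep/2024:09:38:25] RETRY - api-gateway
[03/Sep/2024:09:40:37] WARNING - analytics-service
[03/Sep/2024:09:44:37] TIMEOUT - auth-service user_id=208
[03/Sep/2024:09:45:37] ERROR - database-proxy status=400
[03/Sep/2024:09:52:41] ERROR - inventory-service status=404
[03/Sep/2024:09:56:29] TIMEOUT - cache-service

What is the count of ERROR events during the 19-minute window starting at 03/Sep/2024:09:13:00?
2

To count events in the time window:

1. Window boundaries: 03/Sep/2024:09:13:00 to 03/Sep/2024:09:32:00
2. Filter for ERROR events within this window
3. Count matching events: 2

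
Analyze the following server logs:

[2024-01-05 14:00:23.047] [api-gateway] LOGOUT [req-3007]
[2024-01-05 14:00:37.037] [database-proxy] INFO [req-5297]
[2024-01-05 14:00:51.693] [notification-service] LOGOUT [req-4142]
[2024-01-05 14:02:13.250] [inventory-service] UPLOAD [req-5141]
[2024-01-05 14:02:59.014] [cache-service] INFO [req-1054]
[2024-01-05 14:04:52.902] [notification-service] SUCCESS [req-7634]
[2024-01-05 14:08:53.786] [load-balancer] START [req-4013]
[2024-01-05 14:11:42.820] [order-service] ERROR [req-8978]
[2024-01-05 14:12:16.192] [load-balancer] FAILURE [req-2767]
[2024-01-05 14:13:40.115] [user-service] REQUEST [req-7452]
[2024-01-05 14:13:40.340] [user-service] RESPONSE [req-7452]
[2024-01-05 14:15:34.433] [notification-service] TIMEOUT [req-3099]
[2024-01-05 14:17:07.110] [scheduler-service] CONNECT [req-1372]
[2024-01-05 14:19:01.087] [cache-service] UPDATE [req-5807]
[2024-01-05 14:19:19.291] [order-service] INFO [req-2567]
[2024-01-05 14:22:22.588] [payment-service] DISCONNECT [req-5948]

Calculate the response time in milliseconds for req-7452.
225

To calculate latency:

1. Find REQUEST with id req-7452: 2024-01-05 14:13:40.115
2. Find RESPONSE with id req-7452: 2024-01-05 14:13:40.340
3. Latency: 2024-01-05 14:13:40.340 - 2024-01-05 14:13:40.115 = 225ms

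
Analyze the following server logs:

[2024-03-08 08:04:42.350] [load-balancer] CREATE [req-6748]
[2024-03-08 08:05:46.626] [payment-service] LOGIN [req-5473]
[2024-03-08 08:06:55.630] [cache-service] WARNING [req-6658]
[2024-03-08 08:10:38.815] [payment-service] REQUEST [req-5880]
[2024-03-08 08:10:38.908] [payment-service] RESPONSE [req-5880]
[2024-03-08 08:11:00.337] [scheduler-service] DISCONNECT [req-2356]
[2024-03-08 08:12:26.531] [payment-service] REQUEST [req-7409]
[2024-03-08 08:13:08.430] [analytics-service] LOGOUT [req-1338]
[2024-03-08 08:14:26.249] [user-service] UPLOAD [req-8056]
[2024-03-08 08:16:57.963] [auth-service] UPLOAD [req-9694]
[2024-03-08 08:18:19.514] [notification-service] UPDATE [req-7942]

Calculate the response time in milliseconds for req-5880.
93

To calculate latency:

1. Find REQUEST with id req-5880: 2024-03-08 08:10:38.815
2. Find RESPONSE with id req-5880: 2024-03-08 08:10:38.908
3. Latency: 2024-03-08 08:10:38.908 - 2024-03-08 08:10:38.815 = 93ms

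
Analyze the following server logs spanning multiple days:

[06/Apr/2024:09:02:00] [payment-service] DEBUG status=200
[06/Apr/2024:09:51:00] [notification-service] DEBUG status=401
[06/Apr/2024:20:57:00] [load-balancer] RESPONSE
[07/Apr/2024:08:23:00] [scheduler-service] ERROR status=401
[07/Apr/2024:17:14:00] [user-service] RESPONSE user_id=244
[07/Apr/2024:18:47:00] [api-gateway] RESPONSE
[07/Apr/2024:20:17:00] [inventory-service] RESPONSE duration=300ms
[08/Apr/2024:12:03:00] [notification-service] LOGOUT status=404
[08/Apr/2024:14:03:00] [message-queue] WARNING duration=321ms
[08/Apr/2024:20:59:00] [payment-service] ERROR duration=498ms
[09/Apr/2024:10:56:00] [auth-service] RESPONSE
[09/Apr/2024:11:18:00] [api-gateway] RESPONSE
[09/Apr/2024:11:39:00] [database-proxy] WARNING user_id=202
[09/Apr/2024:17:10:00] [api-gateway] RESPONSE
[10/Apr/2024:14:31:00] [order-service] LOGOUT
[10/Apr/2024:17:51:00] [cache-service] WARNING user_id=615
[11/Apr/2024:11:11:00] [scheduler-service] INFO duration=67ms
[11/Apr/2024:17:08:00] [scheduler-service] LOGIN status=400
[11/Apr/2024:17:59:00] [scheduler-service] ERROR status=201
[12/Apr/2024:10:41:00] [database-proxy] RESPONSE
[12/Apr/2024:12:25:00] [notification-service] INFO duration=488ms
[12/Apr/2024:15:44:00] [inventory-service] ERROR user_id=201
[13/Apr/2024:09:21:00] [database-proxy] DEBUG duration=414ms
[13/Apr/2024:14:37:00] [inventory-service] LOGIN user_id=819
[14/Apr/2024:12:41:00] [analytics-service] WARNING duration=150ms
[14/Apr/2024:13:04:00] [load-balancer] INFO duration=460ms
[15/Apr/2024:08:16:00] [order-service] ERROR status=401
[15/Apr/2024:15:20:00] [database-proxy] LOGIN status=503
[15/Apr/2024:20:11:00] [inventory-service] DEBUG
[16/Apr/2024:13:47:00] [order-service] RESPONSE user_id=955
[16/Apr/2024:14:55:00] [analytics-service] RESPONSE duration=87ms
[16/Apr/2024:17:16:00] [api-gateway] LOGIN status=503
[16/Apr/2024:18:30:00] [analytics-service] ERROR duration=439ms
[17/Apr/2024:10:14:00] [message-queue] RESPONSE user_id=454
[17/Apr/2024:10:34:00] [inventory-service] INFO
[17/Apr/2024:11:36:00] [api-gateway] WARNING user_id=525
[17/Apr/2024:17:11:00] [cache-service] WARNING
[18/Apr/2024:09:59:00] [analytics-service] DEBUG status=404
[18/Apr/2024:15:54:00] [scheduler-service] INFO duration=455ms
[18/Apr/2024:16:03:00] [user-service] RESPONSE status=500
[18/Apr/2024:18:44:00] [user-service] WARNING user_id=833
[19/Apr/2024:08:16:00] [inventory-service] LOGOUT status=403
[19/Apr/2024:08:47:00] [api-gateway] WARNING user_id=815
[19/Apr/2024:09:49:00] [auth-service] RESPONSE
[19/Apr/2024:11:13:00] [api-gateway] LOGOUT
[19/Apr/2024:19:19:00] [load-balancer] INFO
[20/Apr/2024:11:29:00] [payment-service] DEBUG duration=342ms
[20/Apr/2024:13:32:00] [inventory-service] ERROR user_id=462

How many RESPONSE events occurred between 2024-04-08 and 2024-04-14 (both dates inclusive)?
4

To filter by date range:

1. Date range: 2024-04-08 through 2024-04-14, both dates inclusive
2. Filter for RESPONSE events whose date falls in this range
3. Count matching events: 4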